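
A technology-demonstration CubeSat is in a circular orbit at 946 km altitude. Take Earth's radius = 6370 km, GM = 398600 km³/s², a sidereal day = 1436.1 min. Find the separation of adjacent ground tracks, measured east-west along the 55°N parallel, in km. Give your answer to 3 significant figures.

Semi-major axis a = 6370 + 946 = 7316 km. Period T = 2π√(a³/μ) = 2π√(7316³/398600) = 6227.6 s = 103.79 min.
Node shift per orbit = (6227.6/86166) × 360° = 26.02°.
Equatorial spacing = 26.02 × 111.2 km/° = 2893 km.
At 55° latitude, spacing = 2893 × cos(55°) = 1659 km.

1660 km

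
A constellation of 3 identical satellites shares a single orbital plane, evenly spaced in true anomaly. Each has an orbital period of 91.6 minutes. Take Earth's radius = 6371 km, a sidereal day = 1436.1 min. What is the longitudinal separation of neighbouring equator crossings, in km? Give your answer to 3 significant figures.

851 km

T = 91.6 min = 5496.0 s.
Single-satellite node shift = (5496.0/86166) × 360° = 22.96°.
With 3 satellites evenly phased, successive equator crossings are 22.96/3 = 7.654° apart.
That is 7.654 × 111.2 = 851 km at the equator.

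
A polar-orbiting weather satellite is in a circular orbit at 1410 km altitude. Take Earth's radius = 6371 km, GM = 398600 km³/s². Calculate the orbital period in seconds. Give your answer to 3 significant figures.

Semi-major axis a = 6371 + 1410 = 7781 km. Period T = 2π√(a³/μ) = 2π√(7781³/398600) = 6830.7 s = 113.84 min.

6830 seconds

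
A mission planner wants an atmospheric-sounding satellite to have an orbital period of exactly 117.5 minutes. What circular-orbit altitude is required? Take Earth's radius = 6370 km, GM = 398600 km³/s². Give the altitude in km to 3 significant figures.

T = 117.5 min = 7050.0 s.
From T = 2π√(a³/μ): a = (μ T²/4π²)^(1/3) = (398600 × 7050.0² / 4π²)^(1/3) = 7947 km.
Altitude h = a − R = 7947 − 6370 = 1577 km.

1580 km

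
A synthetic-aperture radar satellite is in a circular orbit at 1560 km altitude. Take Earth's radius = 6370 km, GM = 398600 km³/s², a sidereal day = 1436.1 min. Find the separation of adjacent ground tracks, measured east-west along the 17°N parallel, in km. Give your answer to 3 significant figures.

3120 km

Semi-major axis a = 6370 + 1560 = 7930 km. Period T = 2π√(a³/μ) = 2π√(7930³/398600) = 7027.8 s = 117.13 min.
Node shift per orbit = (7027.8/86166) × 360° = 29.36°.
Equatorial spacing = 29.36 × 111.2 km/° = 3264 km.
At 17° latitude, spacing = 3264 × cos(17°) = 3122 km.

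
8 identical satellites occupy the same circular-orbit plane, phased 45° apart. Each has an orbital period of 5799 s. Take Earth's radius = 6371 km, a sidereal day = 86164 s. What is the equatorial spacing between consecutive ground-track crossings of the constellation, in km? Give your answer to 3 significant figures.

337 km

Single-satellite node shift = (5799.0/86164) × 360° = 24.23°.
With 8 satellites evenly phased, successive equator crossings are 24.23/8 = 3.029° apart.
That is 3.029 × 111.2 = 337 km at the equator.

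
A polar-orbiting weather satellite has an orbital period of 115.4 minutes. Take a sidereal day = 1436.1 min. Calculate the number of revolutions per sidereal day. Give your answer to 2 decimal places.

T = 115.4 min = 6924.0 s.
Orbits per sidereal day = 86166 / 6924.0 = 12.445.

12.44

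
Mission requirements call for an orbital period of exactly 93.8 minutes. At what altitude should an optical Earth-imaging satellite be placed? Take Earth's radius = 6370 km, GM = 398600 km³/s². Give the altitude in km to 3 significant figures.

469 km

T = 93.8 min = 5628.0 s.
From T = 2π√(a³/μ): a = (μ T²/4π²)^(1/3) = (398600 × 5628.0² / 4π²)^(1/3) = 6839 km.
Altitude h = a − R = 6839 − 6370 = 469 km.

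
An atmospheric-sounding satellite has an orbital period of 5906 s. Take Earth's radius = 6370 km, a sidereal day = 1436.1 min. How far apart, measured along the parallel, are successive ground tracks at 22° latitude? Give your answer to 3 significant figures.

Node shift per orbit = (5906.0/86166) × 360° = 24.68°.
Equatorial spacing = 24.68 × 111.2 km/° = 2743 km.
At 22° latitude, spacing = 2743 × cos(22°) = 2544 km.

2540 km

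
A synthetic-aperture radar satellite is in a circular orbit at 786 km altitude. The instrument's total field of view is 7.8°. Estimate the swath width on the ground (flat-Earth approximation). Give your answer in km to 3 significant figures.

107 km

Half-angle = 7.8°/2 = 3.9°.
Swath width ≈ 2h·tan(θ/2) = 2 × 786 × tan(3.9°) = 107.2 km.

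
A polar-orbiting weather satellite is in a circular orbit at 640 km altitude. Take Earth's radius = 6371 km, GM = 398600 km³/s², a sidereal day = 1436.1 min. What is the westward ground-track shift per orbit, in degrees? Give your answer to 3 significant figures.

Semi-major axis a = 6371 + 640 = 7011 km. Period T = 2π√(a³/μ) = 2π√(7011³/398600) = 5842.3 s = 97.37 min.
During one orbit Earth rotates (5842.3 / 86166) × 360° = 24.41°.

24.4°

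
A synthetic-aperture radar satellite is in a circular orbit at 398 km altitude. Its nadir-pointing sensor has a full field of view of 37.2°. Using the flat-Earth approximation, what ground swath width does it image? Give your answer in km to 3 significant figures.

Half-angle = 37.2°/2 = 18.6°.
Swath width ≈ 2h·tan(θ/2) = 2 × 398 × tan(18.6°) = 267.9 km.

268 km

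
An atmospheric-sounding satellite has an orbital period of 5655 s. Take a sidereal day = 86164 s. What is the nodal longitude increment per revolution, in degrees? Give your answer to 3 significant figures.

23.6°

During one orbit Earth rotates (5655.0 / 86164) × 360° = 23.63°.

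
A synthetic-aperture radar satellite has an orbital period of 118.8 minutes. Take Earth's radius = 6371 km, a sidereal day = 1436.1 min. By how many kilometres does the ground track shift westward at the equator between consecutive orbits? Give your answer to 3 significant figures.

T = 118.8 min = 7128.0 s.
During one orbit Earth rotates (7128.0 / 86166) × 360° = 29.78°.
At the equator that is 29.78° × (2π·6371/360) km/° = 29.78 × 111.2 = 3311 km.

3310 km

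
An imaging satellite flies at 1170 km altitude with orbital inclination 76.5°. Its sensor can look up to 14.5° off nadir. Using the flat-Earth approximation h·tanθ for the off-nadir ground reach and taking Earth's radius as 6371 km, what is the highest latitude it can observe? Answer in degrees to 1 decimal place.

For a prograde orbit the ground track reaches latitude ±i = ±76.5°.
Sensor half-swath on the ground ≈ 1170·tan(14.5°) = 303 km = 2.72° of latitude.
Maximum observable latitude ≈ 76.5 + 2.72 = 79.2°.

79.2°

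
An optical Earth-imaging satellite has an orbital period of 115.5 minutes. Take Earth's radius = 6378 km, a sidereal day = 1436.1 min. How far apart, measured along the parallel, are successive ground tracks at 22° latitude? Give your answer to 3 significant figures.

T = 115.5 min = 6930.0 s.
Node shift per orbit = (6930.0/86166) × 360° = 28.95°.
Equatorial spacing = 28.95 × 111.3 km/° = 3223 km.
At 22° latitude, spacing = 3223 × cos(22°) = 2988 km.

2990 km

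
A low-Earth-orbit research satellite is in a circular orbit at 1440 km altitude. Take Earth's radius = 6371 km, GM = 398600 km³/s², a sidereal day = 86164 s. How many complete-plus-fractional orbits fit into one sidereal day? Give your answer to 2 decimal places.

Semi-major axis a = 6371 + 1440 = 7811 km. Period T = 2π√(a³/μ) = 2π√(7811³/398600) = 6870.2 s = 114.50 min.
Orbits per sidereal day = 86164 / 6870.2 = 12.542.

12.54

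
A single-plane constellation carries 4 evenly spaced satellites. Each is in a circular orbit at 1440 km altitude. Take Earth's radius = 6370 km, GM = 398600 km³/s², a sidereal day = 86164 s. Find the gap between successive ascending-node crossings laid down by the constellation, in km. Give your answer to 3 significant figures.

798 km

Semi-major axis a = 6370 + 1440 = 7810 km. Period T = 2π√(a³/μ) = 2π√(7810³/398600) = 6868.9 s = 114.48 min.
Single-satellite node shift = (6868.9/86164) × 360° = 28.70°.
With 4 satellites evenly phased, successive equator crossings are 28.70/4 = 7.175° apart.
That is 7.175 × 111.2 = 798 km at the equator.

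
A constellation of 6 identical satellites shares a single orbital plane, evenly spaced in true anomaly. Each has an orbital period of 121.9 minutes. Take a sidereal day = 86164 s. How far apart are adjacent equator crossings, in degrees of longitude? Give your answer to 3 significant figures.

T = 121.9 min = 7314.0 s.
Single-satellite node shift = (7314.0/86164) × 360° = 30.56°.
With 6 satellites evenly phased, successive equator crossings are 30.56/6 = 5.093° apart.

5.09°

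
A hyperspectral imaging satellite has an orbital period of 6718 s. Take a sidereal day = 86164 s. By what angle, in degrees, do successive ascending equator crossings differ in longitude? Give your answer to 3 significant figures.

28.1°

During one orbit Earth rotates (6718.0 / 86164) × 360° = 28.07°.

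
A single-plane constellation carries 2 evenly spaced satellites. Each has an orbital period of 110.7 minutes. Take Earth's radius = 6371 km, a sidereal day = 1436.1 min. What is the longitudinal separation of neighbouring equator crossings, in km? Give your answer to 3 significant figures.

T = 110.7 min = 6642.0 s.
Single-satellite node shift = (6642.0/86166) × 360° = 27.75°.
With 2 satellites evenly phased, successive equator crossings are 27.75/2 = 13.875° apart.
That is 13.875 × 111.2 = 1543 km at the equator.

1540 km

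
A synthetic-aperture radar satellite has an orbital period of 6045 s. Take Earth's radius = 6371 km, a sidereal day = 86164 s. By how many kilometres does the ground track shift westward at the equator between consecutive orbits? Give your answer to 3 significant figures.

2810 km

During one orbit Earth rotates (6045.0 / 86164) × 360° = 25.26°.
At the equator that is 25.26° × (2π·6371/360) km/° = 25.26 × 111.2 = 2808 km.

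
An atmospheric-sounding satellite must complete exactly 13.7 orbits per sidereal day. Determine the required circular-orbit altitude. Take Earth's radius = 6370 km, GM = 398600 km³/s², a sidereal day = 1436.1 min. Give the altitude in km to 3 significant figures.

994 km

Required period T = 86166 / 13.7 = 6289.5 s.
From T = 2π√(a³/μ): a = (μ T²/4π²)^(1/3) = (398600 × 6289.5² / 4π²)^(1/3) = 7364 km.
Altitude h = a − R = 7364 − 6370 = 994 km.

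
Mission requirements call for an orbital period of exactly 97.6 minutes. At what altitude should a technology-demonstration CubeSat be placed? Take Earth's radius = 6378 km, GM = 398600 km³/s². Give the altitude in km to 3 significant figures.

T = 97.6 min = 5856.0 s.
From T = 2π√(a³/μ): a = (μ T²/4π²)^(1/3) = (398600 × 5856.0² / 4π²)^(1/3) = 7022 km.
Altitude h = a − R = 7022 − 6378 = 644 km.

644 km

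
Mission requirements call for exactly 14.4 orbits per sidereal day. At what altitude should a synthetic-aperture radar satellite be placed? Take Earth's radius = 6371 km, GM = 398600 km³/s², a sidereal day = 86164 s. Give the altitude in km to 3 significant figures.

Required period T = 86164 / 14.4 = 5983.6 s.
From T = 2π√(a³/μ): a = (μ T²/4π²)^(1/3) = (398600 × 5983.6² / 4π²)^(1/3) = 7124 km.
Altitude h = a − R = 7124 − 6371 = 753 km.

753 km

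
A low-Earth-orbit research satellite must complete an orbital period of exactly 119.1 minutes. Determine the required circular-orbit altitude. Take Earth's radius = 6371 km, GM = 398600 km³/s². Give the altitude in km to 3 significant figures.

T = 119.1 min = 7146.0 s.
From T = 2π√(a³/μ): a = (μ T²/4π²)^(1/3) = (398600 × 7146.0² / 4π²)^(1/3) = 8019 km.
Altitude h = a − R = 8019 − 6371 = 1648 km.

1650 km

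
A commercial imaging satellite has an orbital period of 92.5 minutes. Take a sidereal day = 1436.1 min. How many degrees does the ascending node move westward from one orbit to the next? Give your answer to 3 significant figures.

23.2°

T = 92.5 min = 5550.0 s.
During one orbit Earth rotates (5550.0 / 86166) × 360° = 23.19°.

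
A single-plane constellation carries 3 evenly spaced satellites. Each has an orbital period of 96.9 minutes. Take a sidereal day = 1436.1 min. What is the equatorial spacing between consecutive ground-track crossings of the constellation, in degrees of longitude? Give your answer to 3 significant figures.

8.10°

T = 96.9 min = 5814.0 s.
Single-satellite node shift = (5814.0/86166) × 360° = 24.29°.
With 3 satellites evenly phased, successive equator crossings are 24.29/3 = 8.097° apart.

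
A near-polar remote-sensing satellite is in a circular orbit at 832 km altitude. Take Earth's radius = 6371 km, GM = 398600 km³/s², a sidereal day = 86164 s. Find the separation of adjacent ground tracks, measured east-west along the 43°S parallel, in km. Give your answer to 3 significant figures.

2070 km

Semi-major axis a = 6371 + 832 = 7203 km. Period T = 2π√(a³/μ) = 2π√(7203³/398600) = 6083.9 s = 101.40 min.
Node shift per orbit = (6083.9/86164) × 360° = 25.42°.
Equatorial spacing = 25.42 × 111.2 km/° = 2826 km.
At 43° latitude, spacing = 2826 × cos(43°) = 2067 km.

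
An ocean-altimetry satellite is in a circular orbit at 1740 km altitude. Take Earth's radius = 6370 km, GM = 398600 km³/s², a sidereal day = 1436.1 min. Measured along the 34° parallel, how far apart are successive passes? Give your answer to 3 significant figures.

2800 km

Semi-major axis a = 6370 + 1740 = 8110 km. Period T = 2π√(a³/μ) = 2π√(8110³/398600) = 7268.5 s = 121.14 min.
Node shift per orbit = (7268.5/86166) × 360° = 30.37°.
Equatorial spacing = 30.37 × 111.2 km/° = 3376 km.
At 34° latitude, spacing = 3376 × cos(34°) = 2799 km.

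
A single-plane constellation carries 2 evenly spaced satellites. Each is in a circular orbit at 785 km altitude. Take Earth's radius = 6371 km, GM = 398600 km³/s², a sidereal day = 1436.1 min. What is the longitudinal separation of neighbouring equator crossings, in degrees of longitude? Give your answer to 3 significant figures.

12.6°

Semi-major axis a = 6371 + 785 = 7156 km. Period T = 2π√(a³/μ) = 2π√(7156³/398600) = 6024.4 s = 100.41 min.
Single-satellite node shift = (6024.4/86166) × 360° = 25.17°.
With 2 satellites evenly phased, successive equator crossings are 25.17/2 = 12.585° apart.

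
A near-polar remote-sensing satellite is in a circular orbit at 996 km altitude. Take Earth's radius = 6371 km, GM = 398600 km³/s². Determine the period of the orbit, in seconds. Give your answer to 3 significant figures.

Semi-major axis a = 6371 + 996 = 7367 km. Period T = 2π√(a³/μ) = 2π√(7367³/398600) = 6292.8 s = 104.88 min.

6290 seconds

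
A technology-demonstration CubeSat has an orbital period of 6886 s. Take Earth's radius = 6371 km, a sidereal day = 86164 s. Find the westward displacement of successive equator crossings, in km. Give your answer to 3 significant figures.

During one orbit Earth rotates (6886.0 / 86164) × 360° = 28.77°.
At the equator that is 28.77° × (2π·6371/360) km/° = 28.77 × 111.2 = 3199 km.

3200 km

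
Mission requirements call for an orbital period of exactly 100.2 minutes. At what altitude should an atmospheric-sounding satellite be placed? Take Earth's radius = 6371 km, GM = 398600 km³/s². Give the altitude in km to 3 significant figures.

775 km

T = 100.2 min = 6012.0 s.
From T = 2π√(a³/μ): a = (μ T²/4π²)^(1/3) = (398600 × 6012.0² / 4π²)^(1/3) = 7146 km.
Altitude h = a − R = 7146 − 6371 = 775 km.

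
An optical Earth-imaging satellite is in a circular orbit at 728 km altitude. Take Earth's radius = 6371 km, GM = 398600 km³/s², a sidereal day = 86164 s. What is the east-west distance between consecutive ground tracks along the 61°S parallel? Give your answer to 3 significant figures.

1340 km

Semi-major axis a = 6371 + 728 = 7099 km. Period T = 2π√(a³/μ) = 2π√(7099³/398600) = 5952.6 s = 99.21 min.
Node shift per orbit = (5952.6/86164) × 360° = 24.87°.
Equatorial spacing = 24.87 × 111.2 km/° = 2765 km.
At 61° latitude, spacing = 2765 × cos(61°) = 1341 km.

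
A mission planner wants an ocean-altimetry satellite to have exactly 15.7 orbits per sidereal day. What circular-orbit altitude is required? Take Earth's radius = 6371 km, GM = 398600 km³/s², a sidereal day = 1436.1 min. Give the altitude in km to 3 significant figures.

354 km

Required period T = 86166 / 15.7 = 5488.3 s.
From T = 2π√(a³/μ): a = (μ T²/4π²)^(1/3) = (398600 × 5488.3² / 4π²)^(1/3) = 6725 km.
Altitude h = a − R = 6725 − 6371 = 354 km.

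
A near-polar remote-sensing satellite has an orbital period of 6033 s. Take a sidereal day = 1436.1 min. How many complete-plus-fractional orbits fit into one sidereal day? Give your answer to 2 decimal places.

14.28

Orbits per sidereal day = 86166 / 6033.0 = 14.282.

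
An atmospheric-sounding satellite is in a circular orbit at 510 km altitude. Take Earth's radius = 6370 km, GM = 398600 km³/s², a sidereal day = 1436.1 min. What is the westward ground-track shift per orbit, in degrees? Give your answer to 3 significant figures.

Semi-major axis a = 6370 + 510 = 6880 km. Period T = 2π√(a³/μ) = 2π√(6880³/398600) = 5679.3 s = 94.65 min.
During one orbit Earth rotates (5679.3 / 86166) × 360° = 23.73°.

23.7°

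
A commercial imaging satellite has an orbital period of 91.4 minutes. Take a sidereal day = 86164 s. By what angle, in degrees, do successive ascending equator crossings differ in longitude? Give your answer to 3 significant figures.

22.9°

T = 91.4 min = 5484.0 s.
During one orbit Earth rotates (5484.0 / 86164) × 360° = 22.91°.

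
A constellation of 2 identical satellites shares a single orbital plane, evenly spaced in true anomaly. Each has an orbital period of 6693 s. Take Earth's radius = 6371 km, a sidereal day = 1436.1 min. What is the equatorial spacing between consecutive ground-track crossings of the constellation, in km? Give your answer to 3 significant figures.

Single-satellite node shift = (6693.0/86166) × 360° = 27.96°.
With 2 satellites evenly phased, successive equator crossings are 27.96/2 = 13.982° apart.
That is 13.982 × 111.2 = 1555 km at the equator.

1550 km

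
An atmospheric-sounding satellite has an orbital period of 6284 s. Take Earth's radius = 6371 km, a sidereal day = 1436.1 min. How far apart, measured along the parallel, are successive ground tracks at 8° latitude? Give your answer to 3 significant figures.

Node shift per orbit = (6284.0/86166) × 360° = 26.25°.
Equatorial spacing = 26.25 × 111.2 km/° = 2919 km.
At 8° latitude, spacing = 2919 × cos(8°) = 2891 km.

2890 km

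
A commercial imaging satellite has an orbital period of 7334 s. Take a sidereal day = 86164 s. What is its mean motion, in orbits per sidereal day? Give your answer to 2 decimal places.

Orbits per sidereal day = 86164 / 7334.0 = 11.749.

11.75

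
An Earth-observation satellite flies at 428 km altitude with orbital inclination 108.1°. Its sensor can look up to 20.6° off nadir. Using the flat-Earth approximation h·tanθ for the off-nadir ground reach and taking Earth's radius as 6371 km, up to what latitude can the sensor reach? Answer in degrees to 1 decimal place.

Retrograde orbit: the ground track reaches ±(180° − i) = ±(180 − 108.1) = ±71.9°.
Sensor half-swath on the ground ≈ 428·tan(20.6°) = 161 km = 1.45° of latitude.
Maximum observable latitude ≈ 71.9 + 1.45 = 73.3°.

73.3°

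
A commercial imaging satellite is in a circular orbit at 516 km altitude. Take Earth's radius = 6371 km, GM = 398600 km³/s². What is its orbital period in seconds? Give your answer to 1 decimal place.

Semi-major axis a = 6371 + 516 = 6887 km. Period T = 2π√(a³/μ) = 2π√(6887³/398600) = 5688.0 s = 94.80 min.

5688.0 seconds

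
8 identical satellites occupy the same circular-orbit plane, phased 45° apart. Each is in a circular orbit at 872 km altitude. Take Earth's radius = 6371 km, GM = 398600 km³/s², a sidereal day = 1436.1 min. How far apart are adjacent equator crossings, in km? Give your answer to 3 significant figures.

356 km

Semi-major axis a = 6371 + 872 = 7243 km. Period T = 2π√(a³/μ) = 2π√(7243³/398600) = 6134.6 s = 102.24 min.
Single-satellite node shift = (6134.6/86166) × 360° = 25.63°.
With 8 satellites evenly phased, successive equator crossings are 25.63/8 = 3.204° apart.
That is 3.204 × 111.2 = 356 km at the equator.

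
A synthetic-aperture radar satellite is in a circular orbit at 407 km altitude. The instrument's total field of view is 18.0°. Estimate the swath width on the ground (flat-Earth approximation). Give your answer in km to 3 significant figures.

129 km

Half-angle = 18.0°/2 = 9°.
Swath width ≈ 2h·tan(θ/2) = 2 × 407 × tan(9°) = 128.9 km.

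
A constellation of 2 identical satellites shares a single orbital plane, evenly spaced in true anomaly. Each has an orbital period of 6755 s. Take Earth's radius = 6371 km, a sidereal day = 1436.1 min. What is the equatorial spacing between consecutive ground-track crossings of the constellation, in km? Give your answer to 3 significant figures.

Single-satellite node shift = (6755.0/86166) × 360° = 28.22°.
With 2 satellites evenly phased, successive equator crossings are 28.22/2 = 14.111° apart.
That is 14.111 × 111.2 = 1569 km at the equator.

1570 km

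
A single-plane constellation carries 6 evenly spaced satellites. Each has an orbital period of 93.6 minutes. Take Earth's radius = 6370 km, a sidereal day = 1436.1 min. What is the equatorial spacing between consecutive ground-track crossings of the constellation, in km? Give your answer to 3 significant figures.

435 km

T = 93.6 min = 5616.0 s.
Single-satellite node shift = (5616.0/86166) × 360° = 23.46°.
With 6 satellites evenly phased, successive equator crossings are 23.46/6 = 3.911° apart.
That is 3.911 × 111.2 = 435 km at the equator.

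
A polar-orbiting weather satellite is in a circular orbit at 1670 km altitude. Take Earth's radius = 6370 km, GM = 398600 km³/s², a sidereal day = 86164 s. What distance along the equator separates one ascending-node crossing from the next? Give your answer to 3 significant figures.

Semi-major axis a = 6370 + 1670 = 8040 km. Period T = 2π√(a³/μ) = 2π√(8040³/398600) = 7174.6 s = 119.58 min.
During one orbit Earth rotates (7174.6 / 86164) × 360° = 29.98°.
At the equator that is 29.98° × (2π·6370/360) km/° = 29.98 × 111.2 = 3333 km.

3330 km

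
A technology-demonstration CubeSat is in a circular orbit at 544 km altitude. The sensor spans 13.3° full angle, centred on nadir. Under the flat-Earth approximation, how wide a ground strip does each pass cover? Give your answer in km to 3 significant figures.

Half-angle = 13.3°/2 = 6.65°.
Swath width ≈ 2h·tan(θ/2) = 2 × 544 × tan(6.65°) = 126.8 km.

127 km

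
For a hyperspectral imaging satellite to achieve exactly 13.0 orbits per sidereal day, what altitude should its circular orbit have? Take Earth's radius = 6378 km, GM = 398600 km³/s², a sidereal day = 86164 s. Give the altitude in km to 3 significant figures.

Required period T = 86164 / 13.0 = 6628.0 s.
From T = 2π√(a³/μ): a = (μ T²/4π²)^(1/3) = (398600 × 6628.0² / 4π²)^(1/3) = 7626 km.
Altitude h = a − R = 7626 − 6378 = 1248 km.

1250 km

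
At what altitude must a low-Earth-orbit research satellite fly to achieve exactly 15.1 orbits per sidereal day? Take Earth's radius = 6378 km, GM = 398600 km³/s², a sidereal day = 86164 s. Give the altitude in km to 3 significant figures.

524 km

Required period T = 86164 / 15.1 = 5706.2 s.
From T = 2π√(a³/μ): a = (μ T²/4π²)^(1/3) = (398600 × 5706.2² / 4π²)^(1/3) = 6902 km.
Altitude h = a − R = 6902 − 6378 = 524 km.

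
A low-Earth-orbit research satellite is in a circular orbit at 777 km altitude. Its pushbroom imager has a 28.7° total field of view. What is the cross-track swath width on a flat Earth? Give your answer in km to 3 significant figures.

398 km

Half-angle = 28.7°/2 = 14.35°.
Swath width ≈ 2h·tan(θ/2) = 2 × 777 × tan(14.35°) = 397.6 km.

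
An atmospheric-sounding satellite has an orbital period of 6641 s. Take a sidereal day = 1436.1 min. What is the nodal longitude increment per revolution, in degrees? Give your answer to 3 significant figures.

During one orbit Earth rotates (6641.0 / 86166) × 360° = 27.75°.

27.7°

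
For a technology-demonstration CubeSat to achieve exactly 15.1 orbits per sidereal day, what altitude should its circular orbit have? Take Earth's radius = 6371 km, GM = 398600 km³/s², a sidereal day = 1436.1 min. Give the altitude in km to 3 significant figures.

531 km

Required period T = 86166 / 15.1 = 5706.4 s.
From T = 2π√(a³/μ): a = (μ T²/4π²)^(1/3) = (398600 × 5706.4² / 4π²)^(1/3) = 6902 km.
Altitude h = a − R = 6902 − 6371 = 531 km.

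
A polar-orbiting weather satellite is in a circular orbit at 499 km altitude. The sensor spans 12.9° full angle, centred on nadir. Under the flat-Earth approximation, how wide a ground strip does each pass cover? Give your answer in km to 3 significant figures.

Half-angle = 12.9°/2 = 6.45°.
Swath width ≈ 2h·tan(θ/2) = 2 × 499 × tan(6.45°) = 112.8 km.

113 km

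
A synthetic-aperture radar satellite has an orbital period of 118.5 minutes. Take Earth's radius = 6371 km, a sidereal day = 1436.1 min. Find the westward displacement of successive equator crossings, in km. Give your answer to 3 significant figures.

T = 118.5 min = 7110.0 s.
During one orbit Earth rotates (7110.0 / 86166) × 360° = 29.71°.
At the equator that is 29.71° × (2π·6371/360) km/° = 29.71 × 111.2 = 3303 km.

3300 km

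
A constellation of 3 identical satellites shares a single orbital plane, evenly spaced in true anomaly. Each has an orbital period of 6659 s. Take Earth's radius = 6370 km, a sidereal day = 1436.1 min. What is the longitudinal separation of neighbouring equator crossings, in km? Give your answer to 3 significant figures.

1030 km

Single-satellite node shift = (6659.0/86166) × 360° = 27.82°.
With 3 satellites evenly phased, successive equator crossings are 27.82/3 = 9.274° apart.
That is 9.274 × 111.2 = 1031 km at the equator.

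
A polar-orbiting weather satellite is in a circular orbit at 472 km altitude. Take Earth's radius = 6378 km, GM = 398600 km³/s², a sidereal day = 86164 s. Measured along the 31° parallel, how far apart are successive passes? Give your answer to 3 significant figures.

2250 km

Semi-major axis a = 6378 + 472 = 6850 km. Period T = 2π√(a³/μ) = 2π√(6850³/398600) = 5642.2 s = 94.04 min.
Node shift per orbit = (5642.2/86164) × 360° = 23.57°.
Equatorial spacing = 23.57 × 111.3 km/° = 2624 km.
At 31° latitude, spacing = 2624 × cos(31°) = 2249 km.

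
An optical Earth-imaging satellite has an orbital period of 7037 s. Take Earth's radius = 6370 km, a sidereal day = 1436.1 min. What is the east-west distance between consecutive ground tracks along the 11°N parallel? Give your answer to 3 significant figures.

Node shift per orbit = (7037.0/86166) × 360° = 29.40°.
Equatorial spacing = 29.40 × 111.2 km/° = 3269 km.
At 11° latitude, spacing = 3269 × cos(11°) = 3209 km.

3210 km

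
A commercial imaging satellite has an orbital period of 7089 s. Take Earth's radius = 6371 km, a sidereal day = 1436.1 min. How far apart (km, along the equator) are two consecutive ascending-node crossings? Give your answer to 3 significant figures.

3290 km

During one orbit Earth rotates (7089.0 / 86166) × 360° = 29.62°.
At the equator that is 29.62° × (2π·6371/360) km/° = 29.62 × 111.2 = 3293 km.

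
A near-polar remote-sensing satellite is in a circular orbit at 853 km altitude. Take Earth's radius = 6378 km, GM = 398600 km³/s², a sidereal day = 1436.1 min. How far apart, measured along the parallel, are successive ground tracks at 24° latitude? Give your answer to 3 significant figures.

2600 km

Semi-major axis a = 6378 + 853 = 7231 km. Period T = 2π√(a³/μ) = 2π√(7231³/398600) = 6119.4 s = 101.99 min.
Node shift per orbit = (6119.4/86166) × 360° = 25.57°.
Equatorial spacing = 25.57 × 111.3 km/° = 2846 km.
At 24° latitude, spacing = 2846 × cos(24°) = 2600 km.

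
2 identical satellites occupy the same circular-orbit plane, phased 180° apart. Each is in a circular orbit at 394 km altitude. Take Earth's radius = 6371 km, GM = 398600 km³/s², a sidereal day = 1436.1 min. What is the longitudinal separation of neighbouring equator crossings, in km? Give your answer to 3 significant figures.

1290 km

Semi-major axis a = 6371 + 394 = 6765 km. Period T = 2π√(a³/μ) = 2π√(6765³/398600) = 5537.5 s = 92.29 min.
Single-satellite node shift = (5537.5/86166) × 360° = 23.14°.
With 2 satellites evenly phased, successive equator crossings are 23.14/2 = 11.568° apart.
That is 11.568 × 111.2 = 1286 km at the equator.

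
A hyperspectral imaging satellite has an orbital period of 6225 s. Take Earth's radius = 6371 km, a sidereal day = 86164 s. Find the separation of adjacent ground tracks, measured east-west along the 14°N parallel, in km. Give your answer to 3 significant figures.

Node shift per orbit = (6225.0/86164) × 360° = 26.01°.
Equatorial spacing = 26.01 × 111.2 km/° = 2892 km.
At 14° latitude, spacing = 2892 × cos(14°) = 2806 km.

2810 km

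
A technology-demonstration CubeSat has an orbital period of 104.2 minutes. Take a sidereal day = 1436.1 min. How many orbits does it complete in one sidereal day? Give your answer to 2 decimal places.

T = 104.2 min = 6252.0 s.
Orbits per sidereal day = 86166 / 6252.0 = 13.782.

13.78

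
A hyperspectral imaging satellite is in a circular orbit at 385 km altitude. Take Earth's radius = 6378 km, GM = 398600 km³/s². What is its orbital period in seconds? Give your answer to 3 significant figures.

5540 seconds

Semi-major axis a = 6378 + 385 = 6763 km. Period T = 2π√(a³/μ) = 2π√(6763³/398600) = 5535.0 s = 92.25 min.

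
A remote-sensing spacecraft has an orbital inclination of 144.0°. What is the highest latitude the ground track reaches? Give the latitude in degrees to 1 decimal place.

Retrograde orbit: the ground track reaches ±(180° − i) = ±(180 − 144.0) = ±36.0°.

36.0°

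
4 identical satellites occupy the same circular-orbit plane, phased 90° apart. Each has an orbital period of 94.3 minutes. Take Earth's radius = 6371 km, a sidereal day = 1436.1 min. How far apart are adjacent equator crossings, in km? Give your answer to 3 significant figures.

T = 94.3 min = 5658.0 s.
Single-satellite node shift = (5658.0/86166) × 360° = 23.64°.
With 4 satellites evenly phased, successive equator crossings are 23.64/4 = 5.910° apart.
That is 5.910 × 111.2 = 657 km at the equator.

657 km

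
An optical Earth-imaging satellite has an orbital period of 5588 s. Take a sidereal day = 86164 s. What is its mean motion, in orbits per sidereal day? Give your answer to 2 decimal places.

Orbits per sidereal day = 86164 / 5588.0 = 15.419.

15.42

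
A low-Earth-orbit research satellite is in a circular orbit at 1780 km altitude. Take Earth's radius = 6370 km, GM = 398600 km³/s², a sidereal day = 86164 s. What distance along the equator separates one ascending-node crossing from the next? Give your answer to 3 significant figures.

Semi-major axis a = 6370 + 1780 = 8150 km. Period T = 2π√(a³/μ) = 2π√(8150³/398600) = 7322.3 s = 122.04 min.
During one orbit Earth rotates (7322.3 / 86164) × 360° = 30.59°.
At the equator that is 30.59° × (2π·6370/360) km/° = 30.59 × 111.2 = 3401 km.

3400 km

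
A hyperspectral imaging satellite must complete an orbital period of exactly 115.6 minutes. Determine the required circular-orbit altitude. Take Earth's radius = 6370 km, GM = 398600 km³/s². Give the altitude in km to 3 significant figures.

T = 115.6 min = 6936.0 s.
From T = 2π√(a³/μ): a = (μ T²/4π²)^(1/3) = (398600 × 6936.0² / 4π²)^(1/3) = 7861 km.
Altitude h = a − R = 7861 − 6370 = 1491 km.

1490 km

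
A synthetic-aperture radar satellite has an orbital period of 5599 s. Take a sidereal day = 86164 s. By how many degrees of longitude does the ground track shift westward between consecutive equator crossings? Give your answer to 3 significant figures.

During one orbit Earth rotates (5599.0 / 86164) × 360° = 23.39°.

23.4°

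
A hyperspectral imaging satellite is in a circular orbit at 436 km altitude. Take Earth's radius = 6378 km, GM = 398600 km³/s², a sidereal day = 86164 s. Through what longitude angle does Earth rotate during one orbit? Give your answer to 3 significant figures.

23.4°

Semi-major axis a = 6378 + 436 = 6814 km. Period T = 2π√(a³/μ) = 2π√(6814³/398600) = 5597.8 s = 93.30 min.
During one orbit Earth rotates (5597.8 / 86164) × 360° = 23.39°.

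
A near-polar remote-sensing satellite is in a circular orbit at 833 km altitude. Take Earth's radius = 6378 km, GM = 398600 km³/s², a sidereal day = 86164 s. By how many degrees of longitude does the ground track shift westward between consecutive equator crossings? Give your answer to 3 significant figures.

Semi-major axis a = 6378 + 833 = 7211 km. Period T = 2π√(a³/μ) = 2π√(7211³/398600) = 6094.0 s = 101.57 min.
During one orbit Earth rotates (6094.0 / 86164) × 360° = 25.46°.

25.5°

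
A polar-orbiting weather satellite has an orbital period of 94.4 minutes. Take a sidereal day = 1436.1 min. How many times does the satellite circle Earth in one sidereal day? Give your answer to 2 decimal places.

T = 94.4 min = 5664.0 s.
Orbits per sidereal day = 86166 / 5664.0 = 15.213.

15.21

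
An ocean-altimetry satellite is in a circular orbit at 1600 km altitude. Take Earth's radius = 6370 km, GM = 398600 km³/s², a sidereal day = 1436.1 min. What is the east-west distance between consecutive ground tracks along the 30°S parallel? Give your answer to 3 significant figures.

Semi-major axis a = 6370 + 1600 = 7970 km. Period T = 2π√(a³/μ) = 2π√(7970³/398600) = 7081.1 s = 118.02 min.
Node shift per orbit = (7081.1/86166) × 360° = 29.58°.
Equatorial spacing = 29.58 × 111.2 km/° = 3289 km.
At 30° latitude, spacing = 3289 × cos(30°) = 2848 km.

2850 km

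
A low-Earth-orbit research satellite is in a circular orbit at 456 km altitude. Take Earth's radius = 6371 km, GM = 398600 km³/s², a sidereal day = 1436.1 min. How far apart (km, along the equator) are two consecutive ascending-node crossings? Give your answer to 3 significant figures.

Semi-major axis a = 6371 + 456 = 6827 km. Period T = 2π√(a³/μ) = 2π√(6827³/398600) = 5613.8 s = 93.56 min.
During one orbit Earth rotates (5613.8 / 86166) × 360° = 23.45°.
At the equator that is 23.45° × (2π·6371/360) km/° = 23.45 × 111.2 = 2608 km.

2610 km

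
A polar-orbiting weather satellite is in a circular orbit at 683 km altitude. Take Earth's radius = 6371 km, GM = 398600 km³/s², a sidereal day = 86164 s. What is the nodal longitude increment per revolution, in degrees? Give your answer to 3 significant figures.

24.6°

Semi-major axis a = 6371 + 683 = 7054 km. Period T = 2π√(a³/μ) = 2π√(7054³/398600) = 5896.1 s = 98.27 min.
During one orbit Earth rotates (5896.1 / 86164) × 360° = 24.63°.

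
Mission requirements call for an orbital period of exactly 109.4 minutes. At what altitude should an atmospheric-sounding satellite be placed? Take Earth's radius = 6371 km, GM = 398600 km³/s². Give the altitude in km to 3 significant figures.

T = 109.4 min = 6564.0 s.
From T = 2π√(a³/μ): a = (μ T²/4π²)^(1/3) = (398600 × 6564.0² / 4π²)^(1/3) = 7577 km.
Altitude h = a − R = 7577 − 6371 = 1206 km.

1210 km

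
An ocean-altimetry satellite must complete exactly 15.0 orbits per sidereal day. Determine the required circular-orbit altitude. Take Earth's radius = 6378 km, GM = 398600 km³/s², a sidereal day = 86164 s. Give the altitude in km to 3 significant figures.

Required period T = 86164 / 15.0 = 5744.3 s.
From T = 2π√(a³/μ): a = (μ T²/4π²)^(1/3) = (398600 × 5744.3² / 4π²)^(1/3) = 6932 km.
Altitude h = a − R = 6932 − 6378 = 554 km.

554 km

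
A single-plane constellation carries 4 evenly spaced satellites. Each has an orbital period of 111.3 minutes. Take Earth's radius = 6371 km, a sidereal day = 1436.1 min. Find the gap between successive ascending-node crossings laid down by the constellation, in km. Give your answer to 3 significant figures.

776 km

T = 111.3 min = 6678.0 s.
Single-satellite node shift = (6678.0/86166) × 360° = 27.90°.
With 4 satellites evenly phased, successive equator crossings are 27.90/4 = 6.975° apart.
That is 6.975 × 111.2 = 776 km at the equator.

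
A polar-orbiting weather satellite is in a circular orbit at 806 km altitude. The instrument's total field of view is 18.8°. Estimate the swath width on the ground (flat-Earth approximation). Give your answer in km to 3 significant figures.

267 km

Half-angle = 18.8°/2 = 9.4°.
Swath width ≈ 2h·tan(θ/2) = 2 × 806 × tan(9.4°) = 266.9 km.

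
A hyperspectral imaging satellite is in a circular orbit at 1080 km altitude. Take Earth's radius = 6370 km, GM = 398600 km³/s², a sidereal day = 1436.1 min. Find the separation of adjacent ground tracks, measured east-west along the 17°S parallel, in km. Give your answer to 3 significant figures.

Semi-major axis a = 6370 + 1080 = 7450 km. Period T = 2π√(a³/μ) = 2π√(7450³/398600) = 6399.5 s = 106.66 min.
Node shift per orbit = (6399.5/86166) × 360° = 26.74°.
Equatorial spacing = 26.74 × 111.2 km/° = 2973 km.
At 17° latitude, spacing = 2973 × cos(17°) = 2843 km.

2840 km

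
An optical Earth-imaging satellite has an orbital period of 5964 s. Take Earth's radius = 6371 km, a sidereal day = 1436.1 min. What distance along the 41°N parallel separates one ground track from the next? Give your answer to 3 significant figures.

2090 km

Node shift per orbit = (5964.0/86166) × 360° = 24.92°.
Equatorial spacing = 24.92 × 111.2 km/° = 2771 km.
At 41° latitude, spacing = 2771 × cos(41°) = 2091 km.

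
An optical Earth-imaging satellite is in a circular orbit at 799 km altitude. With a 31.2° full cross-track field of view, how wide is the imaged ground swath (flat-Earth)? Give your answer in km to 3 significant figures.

Half-angle = 31.2°/2 = 15.6°.
Swath width ≈ 2h·tan(θ/2) = 2 × 799 × tan(15.6°) = 446.2 km.

446 km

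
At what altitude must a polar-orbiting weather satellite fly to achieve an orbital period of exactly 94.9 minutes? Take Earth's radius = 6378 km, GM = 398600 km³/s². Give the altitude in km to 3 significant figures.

T = 94.9 min = 5694.0 s.
From T = 2π√(a³/μ): a = (μ T²/4π²)^(1/3) = (398600 × 5694.0² / 4π²)^(1/3) = 6892 km.
Altitude h = a − R = 6892 − 6378 = 514 km.

514 km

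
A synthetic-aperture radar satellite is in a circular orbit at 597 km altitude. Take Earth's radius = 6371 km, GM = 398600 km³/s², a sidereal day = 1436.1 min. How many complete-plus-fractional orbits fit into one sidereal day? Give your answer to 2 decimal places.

Semi-major axis a = 6371 + 597 = 6968 km. Period T = 2π√(a³/μ) = 2π√(6968³/398600) = 5788.6 s = 96.48 min.
Orbits per sidereal day = 86166 / 5788.6 = 14.885.

14.89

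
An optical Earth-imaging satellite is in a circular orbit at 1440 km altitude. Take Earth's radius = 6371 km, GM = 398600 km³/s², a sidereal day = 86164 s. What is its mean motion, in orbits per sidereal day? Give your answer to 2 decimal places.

Semi-major axis a = 6371 + 1440 = 7811 km. Period T = 2π√(a³/μ) = 2π√(7811³/398600) = 6870.2 s = 114.50 min.
Orbits per sidereal day = 86164 / 6870.2 = 12.542.

12.54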